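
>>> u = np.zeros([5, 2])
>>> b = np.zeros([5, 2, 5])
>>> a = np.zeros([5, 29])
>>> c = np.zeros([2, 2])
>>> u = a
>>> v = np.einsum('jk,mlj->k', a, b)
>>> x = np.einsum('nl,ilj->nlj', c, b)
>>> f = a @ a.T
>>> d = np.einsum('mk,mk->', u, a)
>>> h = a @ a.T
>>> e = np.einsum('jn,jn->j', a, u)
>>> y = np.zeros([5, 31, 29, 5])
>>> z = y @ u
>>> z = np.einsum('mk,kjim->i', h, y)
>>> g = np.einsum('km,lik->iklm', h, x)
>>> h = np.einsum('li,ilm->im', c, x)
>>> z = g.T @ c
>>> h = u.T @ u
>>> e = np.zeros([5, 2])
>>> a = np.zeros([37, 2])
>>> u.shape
(5, 29)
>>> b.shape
(5, 2, 5)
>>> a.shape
(37, 2)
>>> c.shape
(2, 2)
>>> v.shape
(29,)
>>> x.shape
(2, 2, 5)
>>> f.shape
(5, 5)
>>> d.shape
()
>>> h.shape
(29, 29)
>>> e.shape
(5, 2)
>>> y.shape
(5, 31, 29, 5)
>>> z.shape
(5, 2, 5, 2)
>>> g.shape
(2, 5, 2, 5)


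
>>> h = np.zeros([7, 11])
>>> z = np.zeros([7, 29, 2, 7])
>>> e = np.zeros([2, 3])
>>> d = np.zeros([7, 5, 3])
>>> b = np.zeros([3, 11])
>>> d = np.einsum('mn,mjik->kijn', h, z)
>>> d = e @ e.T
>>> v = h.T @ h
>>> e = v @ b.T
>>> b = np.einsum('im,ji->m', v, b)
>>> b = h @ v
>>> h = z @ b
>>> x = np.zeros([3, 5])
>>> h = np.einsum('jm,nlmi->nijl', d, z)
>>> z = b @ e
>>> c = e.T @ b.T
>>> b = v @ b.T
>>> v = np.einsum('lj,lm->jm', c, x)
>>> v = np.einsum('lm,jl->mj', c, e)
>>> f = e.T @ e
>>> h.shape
(7, 7, 2, 29)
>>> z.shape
(7, 3)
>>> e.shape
(11, 3)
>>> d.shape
(2, 2)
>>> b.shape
(11, 7)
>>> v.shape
(7, 11)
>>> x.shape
(3, 5)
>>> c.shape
(3, 7)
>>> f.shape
(3, 3)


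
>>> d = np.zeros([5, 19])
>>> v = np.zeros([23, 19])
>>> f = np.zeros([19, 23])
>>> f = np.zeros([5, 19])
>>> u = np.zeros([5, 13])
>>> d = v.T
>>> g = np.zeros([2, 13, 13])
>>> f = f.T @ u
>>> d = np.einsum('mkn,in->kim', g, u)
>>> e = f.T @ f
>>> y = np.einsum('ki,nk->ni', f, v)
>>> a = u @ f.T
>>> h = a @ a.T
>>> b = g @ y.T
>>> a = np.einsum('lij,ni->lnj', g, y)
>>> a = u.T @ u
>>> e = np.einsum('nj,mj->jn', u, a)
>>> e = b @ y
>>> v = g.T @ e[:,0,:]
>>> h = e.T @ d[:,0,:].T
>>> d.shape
(13, 5, 2)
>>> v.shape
(13, 13, 13)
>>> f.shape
(19, 13)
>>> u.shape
(5, 13)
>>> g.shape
(2, 13, 13)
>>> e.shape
(2, 13, 13)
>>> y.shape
(23, 13)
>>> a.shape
(13, 13)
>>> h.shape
(13, 13, 13)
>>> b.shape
(2, 13, 23)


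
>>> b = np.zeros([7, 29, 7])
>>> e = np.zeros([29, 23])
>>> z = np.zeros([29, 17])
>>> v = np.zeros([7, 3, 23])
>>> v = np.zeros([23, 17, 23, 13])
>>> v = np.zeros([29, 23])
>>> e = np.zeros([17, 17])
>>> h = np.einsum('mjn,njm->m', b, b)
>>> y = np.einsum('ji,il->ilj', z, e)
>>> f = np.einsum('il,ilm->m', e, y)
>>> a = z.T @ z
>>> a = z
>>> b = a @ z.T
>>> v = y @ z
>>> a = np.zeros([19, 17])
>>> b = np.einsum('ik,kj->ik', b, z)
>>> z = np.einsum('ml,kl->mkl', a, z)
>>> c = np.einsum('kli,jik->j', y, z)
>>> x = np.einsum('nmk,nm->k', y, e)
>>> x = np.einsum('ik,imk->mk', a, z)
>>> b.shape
(29, 29)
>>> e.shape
(17, 17)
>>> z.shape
(19, 29, 17)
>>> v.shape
(17, 17, 17)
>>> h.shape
(7,)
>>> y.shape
(17, 17, 29)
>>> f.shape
(29,)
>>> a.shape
(19, 17)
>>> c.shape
(19,)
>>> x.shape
(29, 17)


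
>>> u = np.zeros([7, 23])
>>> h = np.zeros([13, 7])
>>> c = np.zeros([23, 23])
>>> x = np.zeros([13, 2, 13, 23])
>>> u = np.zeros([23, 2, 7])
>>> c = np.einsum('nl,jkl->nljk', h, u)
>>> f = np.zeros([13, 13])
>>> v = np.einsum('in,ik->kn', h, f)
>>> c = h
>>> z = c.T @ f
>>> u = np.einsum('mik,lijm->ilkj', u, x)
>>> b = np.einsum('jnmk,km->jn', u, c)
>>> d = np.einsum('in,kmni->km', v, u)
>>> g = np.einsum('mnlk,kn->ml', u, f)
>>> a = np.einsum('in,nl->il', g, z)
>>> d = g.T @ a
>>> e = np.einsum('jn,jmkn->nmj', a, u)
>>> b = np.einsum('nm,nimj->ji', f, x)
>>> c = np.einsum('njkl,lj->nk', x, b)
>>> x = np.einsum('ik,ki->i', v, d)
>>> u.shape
(2, 13, 7, 13)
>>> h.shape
(13, 7)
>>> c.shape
(13, 13)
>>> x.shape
(13,)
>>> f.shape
(13, 13)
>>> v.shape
(13, 7)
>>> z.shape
(7, 13)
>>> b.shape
(23, 2)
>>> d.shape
(7, 13)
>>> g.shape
(2, 7)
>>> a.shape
(2, 13)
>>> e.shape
(13, 13, 2)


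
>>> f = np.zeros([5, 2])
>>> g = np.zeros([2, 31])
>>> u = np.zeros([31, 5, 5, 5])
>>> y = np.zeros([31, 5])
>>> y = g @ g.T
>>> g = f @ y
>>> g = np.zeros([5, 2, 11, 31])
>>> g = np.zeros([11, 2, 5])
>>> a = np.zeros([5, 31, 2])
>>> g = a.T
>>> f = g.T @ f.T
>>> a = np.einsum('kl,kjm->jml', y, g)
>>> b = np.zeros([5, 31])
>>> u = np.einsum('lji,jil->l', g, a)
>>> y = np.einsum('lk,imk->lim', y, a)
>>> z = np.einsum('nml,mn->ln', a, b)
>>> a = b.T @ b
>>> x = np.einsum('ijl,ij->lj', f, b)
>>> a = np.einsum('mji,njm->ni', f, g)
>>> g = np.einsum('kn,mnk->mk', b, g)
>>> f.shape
(5, 31, 5)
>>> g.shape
(2, 5)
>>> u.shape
(2,)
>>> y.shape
(2, 31, 5)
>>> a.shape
(2, 5)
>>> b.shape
(5, 31)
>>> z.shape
(2, 31)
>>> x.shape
(5, 31)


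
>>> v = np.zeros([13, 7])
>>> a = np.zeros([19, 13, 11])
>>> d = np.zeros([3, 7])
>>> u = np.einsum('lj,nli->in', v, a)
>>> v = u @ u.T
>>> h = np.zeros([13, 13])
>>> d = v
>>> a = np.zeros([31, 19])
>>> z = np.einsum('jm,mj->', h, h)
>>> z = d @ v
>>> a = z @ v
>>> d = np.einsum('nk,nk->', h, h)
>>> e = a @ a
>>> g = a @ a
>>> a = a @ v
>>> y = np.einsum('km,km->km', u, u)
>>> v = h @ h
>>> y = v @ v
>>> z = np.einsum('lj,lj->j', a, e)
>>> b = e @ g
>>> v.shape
(13, 13)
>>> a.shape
(11, 11)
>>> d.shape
()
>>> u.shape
(11, 19)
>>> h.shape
(13, 13)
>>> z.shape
(11,)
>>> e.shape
(11, 11)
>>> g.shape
(11, 11)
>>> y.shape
(13, 13)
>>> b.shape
(11, 11)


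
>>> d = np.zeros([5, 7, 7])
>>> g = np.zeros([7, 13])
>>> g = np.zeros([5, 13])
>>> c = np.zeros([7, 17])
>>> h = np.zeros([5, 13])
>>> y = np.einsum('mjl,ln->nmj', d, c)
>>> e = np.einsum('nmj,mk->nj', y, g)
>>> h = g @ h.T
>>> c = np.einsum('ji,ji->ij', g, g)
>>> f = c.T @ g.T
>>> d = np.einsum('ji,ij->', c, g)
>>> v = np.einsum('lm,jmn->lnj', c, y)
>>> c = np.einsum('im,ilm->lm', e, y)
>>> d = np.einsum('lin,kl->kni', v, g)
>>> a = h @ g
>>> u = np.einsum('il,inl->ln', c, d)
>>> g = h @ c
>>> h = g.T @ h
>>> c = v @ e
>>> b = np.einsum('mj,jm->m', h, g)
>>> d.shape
(5, 17, 7)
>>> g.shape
(5, 7)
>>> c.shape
(13, 7, 7)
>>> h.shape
(7, 5)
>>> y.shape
(17, 5, 7)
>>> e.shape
(17, 7)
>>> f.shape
(5, 5)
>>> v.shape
(13, 7, 17)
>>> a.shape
(5, 13)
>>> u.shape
(7, 17)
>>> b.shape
(7,)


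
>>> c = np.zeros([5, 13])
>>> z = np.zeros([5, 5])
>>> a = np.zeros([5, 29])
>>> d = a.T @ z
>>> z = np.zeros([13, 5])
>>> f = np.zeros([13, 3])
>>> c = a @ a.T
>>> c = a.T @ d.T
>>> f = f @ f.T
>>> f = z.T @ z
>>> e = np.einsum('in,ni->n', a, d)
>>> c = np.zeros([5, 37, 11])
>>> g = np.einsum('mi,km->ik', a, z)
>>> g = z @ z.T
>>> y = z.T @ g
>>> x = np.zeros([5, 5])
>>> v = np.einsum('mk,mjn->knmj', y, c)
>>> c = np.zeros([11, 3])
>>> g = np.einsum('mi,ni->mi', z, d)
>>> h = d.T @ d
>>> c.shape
(11, 3)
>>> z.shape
(13, 5)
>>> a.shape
(5, 29)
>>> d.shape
(29, 5)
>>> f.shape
(5, 5)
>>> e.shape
(29,)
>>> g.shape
(13, 5)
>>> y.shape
(5, 13)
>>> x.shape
(5, 5)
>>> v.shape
(13, 11, 5, 37)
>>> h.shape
(5, 5)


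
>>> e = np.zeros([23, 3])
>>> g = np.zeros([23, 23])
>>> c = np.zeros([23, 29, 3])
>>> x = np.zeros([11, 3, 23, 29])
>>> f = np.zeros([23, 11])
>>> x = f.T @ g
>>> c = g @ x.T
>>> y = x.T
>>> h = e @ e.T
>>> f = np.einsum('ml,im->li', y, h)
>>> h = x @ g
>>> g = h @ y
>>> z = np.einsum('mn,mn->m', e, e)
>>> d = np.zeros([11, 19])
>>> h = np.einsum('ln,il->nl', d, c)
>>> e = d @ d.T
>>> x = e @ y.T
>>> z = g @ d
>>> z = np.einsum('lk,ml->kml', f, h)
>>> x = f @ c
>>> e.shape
(11, 11)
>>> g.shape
(11, 11)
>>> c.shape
(23, 11)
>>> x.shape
(11, 11)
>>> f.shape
(11, 23)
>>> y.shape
(23, 11)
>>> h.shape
(19, 11)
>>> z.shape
(23, 19, 11)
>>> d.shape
(11, 19)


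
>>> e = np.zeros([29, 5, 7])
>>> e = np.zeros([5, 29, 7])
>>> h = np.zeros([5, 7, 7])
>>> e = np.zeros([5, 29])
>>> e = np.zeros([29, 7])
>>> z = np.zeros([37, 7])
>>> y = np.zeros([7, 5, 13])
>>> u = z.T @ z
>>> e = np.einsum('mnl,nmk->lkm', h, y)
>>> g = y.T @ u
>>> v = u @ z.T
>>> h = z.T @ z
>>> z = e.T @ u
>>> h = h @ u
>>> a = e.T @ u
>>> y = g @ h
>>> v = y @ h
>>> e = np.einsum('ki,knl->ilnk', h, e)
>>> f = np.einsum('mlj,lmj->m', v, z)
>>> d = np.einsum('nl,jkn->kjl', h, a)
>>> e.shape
(7, 5, 13, 7)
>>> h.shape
(7, 7)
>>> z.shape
(5, 13, 7)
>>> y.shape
(13, 5, 7)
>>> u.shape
(7, 7)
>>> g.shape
(13, 5, 7)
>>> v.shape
(13, 5, 7)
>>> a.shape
(5, 13, 7)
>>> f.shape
(13,)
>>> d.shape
(13, 5, 7)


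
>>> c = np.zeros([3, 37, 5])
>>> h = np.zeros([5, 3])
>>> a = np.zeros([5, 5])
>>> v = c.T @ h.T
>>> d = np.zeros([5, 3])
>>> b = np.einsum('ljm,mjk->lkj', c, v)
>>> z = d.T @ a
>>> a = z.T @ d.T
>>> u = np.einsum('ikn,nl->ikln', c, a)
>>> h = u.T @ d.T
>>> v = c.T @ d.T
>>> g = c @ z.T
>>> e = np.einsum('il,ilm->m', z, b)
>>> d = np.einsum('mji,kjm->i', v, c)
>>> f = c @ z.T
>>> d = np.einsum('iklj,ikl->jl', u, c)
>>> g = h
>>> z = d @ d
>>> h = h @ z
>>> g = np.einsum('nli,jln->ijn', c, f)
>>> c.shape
(3, 37, 5)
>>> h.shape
(5, 5, 37, 5)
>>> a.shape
(5, 5)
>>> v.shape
(5, 37, 5)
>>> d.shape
(5, 5)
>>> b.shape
(3, 5, 37)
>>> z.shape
(5, 5)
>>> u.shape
(3, 37, 5, 5)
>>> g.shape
(5, 3, 3)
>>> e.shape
(37,)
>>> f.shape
(3, 37, 3)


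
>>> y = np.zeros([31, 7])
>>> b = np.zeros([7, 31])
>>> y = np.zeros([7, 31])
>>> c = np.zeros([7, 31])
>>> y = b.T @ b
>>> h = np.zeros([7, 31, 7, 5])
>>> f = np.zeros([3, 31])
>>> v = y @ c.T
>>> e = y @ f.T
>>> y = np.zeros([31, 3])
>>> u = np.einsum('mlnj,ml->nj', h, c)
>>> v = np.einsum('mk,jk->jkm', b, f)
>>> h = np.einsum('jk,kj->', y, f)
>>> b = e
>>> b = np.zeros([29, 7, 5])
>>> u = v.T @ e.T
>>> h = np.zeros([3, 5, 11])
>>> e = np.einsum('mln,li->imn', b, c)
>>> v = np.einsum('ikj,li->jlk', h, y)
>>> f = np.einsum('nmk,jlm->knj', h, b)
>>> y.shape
(31, 3)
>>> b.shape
(29, 7, 5)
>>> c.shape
(7, 31)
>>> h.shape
(3, 5, 11)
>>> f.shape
(11, 3, 29)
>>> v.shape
(11, 31, 5)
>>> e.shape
(31, 29, 5)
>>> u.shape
(7, 31, 31)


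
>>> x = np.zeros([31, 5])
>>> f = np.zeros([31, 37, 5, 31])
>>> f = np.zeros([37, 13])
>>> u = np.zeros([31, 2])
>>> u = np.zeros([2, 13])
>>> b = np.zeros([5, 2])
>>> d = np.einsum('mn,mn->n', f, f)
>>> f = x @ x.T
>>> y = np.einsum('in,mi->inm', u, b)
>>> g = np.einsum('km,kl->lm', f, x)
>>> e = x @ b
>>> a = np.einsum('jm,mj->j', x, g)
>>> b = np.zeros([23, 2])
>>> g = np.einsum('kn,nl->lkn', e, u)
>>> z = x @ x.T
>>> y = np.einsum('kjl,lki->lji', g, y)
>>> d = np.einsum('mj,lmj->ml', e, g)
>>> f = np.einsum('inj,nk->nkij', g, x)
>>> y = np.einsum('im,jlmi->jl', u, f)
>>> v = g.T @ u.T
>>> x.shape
(31, 5)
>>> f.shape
(31, 5, 13, 2)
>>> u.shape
(2, 13)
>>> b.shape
(23, 2)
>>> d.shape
(31, 13)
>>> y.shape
(31, 5)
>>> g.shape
(13, 31, 2)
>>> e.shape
(31, 2)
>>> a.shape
(31,)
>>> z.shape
(31, 31)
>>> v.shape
(2, 31, 2)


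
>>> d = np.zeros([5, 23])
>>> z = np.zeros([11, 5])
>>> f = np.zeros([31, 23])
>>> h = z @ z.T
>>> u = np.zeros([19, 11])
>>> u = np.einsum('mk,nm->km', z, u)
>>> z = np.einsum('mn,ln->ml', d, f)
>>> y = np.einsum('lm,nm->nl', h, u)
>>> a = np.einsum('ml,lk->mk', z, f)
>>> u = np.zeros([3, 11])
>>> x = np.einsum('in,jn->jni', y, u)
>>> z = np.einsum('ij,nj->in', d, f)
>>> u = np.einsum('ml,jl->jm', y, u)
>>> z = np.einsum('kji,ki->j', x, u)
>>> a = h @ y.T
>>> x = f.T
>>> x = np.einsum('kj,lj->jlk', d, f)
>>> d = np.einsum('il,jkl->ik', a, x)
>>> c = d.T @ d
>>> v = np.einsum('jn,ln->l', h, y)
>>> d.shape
(11, 31)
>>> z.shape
(11,)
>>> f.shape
(31, 23)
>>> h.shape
(11, 11)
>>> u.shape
(3, 5)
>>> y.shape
(5, 11)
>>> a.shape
(11, 5)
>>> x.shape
(23, 31, 5)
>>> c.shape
(31, 31)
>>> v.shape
(5,)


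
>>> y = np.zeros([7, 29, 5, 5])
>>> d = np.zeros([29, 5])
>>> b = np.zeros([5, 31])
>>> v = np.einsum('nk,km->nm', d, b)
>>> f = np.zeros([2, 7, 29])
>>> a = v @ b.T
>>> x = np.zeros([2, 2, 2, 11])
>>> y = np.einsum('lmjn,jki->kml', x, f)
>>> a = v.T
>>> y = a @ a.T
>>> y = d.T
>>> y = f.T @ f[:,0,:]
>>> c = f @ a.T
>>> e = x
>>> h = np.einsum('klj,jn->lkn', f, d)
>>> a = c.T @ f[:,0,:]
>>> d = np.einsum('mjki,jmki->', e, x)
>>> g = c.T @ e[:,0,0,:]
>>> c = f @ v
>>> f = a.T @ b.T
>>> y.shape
(29, 7, 29)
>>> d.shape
()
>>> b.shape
(5, 31)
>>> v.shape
(29, 31)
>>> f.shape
(29, 7, 5)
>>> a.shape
(31, 7, 29)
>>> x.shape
(2, 2, 2, 11)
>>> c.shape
(2, 7, 31)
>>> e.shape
(2, 2, 2, 11)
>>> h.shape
(7, 2, 5)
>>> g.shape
(31, 7, 11)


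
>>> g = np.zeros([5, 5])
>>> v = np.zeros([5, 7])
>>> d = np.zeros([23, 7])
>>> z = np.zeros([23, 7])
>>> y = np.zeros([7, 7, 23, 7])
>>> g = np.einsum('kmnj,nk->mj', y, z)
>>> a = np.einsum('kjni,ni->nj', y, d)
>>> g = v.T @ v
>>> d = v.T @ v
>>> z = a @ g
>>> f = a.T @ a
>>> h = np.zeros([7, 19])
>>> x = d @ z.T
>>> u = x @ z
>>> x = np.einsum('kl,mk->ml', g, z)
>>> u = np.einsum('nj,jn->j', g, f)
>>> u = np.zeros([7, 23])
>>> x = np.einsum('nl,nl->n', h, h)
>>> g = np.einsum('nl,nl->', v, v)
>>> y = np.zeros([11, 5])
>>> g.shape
()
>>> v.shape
(5, 7)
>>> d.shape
(7, 7)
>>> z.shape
(23, 7)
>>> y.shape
(11, 5)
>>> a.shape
(23, 7)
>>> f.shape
(7, 7)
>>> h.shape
(7, 19)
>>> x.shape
(7,)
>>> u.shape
(7, 23)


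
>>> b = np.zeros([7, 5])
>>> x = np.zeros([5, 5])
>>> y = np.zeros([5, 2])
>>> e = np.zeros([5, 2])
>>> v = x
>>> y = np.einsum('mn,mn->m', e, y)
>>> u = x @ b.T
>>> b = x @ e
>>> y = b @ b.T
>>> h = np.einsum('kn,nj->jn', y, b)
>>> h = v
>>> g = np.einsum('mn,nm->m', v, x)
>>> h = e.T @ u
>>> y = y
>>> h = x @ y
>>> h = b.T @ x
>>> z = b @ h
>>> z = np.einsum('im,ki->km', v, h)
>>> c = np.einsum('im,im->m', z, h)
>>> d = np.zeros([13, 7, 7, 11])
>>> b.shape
(5, 2)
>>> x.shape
(5, 5)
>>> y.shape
(5, 5)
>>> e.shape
(5, 2)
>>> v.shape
(5, 5)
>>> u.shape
(5, 7)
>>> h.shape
(2, 5)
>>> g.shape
(5,)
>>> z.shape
(2, 5)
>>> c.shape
(5,)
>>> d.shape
(13, 7, 7, 11)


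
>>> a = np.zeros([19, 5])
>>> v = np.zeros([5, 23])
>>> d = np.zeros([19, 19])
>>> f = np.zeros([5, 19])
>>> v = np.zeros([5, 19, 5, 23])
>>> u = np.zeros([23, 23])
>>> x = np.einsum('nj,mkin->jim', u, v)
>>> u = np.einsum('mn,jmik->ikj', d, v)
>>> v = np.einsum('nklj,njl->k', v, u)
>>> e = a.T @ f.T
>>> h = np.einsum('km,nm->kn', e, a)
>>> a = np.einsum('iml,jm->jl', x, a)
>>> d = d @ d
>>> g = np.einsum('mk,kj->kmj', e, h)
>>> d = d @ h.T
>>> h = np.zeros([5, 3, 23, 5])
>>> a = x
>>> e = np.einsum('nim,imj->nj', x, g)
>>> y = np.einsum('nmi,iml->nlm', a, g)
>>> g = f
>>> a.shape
(23, 5, 5)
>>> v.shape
(19,)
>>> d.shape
(19, 5)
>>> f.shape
(5, 19)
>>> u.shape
(5, 23, 5)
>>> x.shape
(23, 5, 5)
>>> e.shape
(23, 19)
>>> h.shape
(5, 3, 23, 5)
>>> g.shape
(5, 19)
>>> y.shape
(23, 19, 5)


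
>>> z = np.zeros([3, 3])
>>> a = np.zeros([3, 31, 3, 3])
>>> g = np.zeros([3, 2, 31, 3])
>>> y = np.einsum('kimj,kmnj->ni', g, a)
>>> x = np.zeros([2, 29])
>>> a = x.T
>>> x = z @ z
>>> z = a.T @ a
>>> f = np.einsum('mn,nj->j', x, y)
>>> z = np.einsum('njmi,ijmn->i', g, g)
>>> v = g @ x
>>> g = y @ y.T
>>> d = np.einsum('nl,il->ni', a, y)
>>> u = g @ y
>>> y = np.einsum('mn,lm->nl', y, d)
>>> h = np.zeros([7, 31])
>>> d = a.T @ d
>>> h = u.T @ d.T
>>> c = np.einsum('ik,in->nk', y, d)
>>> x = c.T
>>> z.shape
(3,)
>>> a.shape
(29, 2)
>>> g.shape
(3, 3)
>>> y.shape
(2, 29)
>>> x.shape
(29, 3)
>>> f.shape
(2,)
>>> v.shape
(3, 2, 31, 3)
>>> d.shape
(2, 3)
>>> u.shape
(3, 2)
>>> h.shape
(2, 2)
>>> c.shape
(3, 29)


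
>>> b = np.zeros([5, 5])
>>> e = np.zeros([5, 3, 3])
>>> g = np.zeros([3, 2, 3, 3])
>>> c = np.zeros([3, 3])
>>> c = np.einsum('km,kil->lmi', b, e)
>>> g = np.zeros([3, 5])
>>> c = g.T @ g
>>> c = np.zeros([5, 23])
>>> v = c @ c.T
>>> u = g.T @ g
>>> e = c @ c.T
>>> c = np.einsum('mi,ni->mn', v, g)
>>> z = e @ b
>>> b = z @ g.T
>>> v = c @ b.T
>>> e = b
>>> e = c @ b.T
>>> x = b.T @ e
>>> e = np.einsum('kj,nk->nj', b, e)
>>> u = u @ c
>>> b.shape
(5, 3)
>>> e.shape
(5, 3)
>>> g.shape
(3, 5)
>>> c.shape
(5, 3)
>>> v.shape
(5, 5)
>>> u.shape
(5, 3)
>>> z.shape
(5, 5)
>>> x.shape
(3, 5)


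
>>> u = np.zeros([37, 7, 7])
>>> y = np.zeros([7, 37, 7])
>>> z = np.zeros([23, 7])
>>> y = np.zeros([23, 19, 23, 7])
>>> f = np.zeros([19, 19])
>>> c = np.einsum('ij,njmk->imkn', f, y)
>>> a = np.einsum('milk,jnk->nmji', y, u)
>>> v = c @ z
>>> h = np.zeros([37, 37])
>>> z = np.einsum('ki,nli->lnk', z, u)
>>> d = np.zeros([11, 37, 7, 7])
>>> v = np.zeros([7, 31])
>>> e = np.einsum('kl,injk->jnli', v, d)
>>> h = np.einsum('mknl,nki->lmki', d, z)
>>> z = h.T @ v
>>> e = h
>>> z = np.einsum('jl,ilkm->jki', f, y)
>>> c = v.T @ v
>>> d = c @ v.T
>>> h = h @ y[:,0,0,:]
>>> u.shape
(37, 7, 7)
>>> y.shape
(23, 19, 23, 7)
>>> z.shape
(19, 23, 23)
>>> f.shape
(19, 19)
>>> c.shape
(31, 31)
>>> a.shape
(7, 23, 37, 19)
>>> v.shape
(7, 31)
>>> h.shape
(7, 11, 37, 7)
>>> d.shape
(31, 7)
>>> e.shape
(7, 11, 37, 23)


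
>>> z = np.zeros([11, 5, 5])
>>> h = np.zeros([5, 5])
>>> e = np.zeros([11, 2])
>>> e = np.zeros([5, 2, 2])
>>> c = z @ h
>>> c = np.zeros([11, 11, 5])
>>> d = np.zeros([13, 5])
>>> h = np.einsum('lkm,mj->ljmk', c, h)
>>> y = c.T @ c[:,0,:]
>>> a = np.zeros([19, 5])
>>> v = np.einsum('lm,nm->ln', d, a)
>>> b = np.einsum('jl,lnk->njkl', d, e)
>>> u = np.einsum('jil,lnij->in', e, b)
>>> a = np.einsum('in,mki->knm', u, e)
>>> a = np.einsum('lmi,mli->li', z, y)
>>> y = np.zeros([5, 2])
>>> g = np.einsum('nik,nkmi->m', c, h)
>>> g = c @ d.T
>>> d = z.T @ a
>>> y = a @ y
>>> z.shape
(11, 5, 5)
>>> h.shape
(11, 5, 5, 11)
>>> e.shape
(5, 2, 2)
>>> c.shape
(11, 11, 5)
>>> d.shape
(5, 5, 5)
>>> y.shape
(11, 2)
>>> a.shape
(11, 5)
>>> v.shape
(13, 19)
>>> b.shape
(2, 13, 2, 5)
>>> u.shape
(2, 13)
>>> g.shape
(11, 11, 13)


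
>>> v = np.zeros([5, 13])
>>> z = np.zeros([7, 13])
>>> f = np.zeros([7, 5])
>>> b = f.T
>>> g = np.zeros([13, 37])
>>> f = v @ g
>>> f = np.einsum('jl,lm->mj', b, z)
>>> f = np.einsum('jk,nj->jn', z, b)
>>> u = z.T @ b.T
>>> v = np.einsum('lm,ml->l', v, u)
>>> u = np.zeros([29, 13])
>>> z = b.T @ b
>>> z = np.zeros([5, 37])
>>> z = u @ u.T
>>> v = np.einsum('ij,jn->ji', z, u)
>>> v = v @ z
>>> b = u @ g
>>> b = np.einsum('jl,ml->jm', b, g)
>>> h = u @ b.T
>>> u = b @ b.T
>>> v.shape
(29, 29)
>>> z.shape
(29, 29)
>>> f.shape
(7, 5)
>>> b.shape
(29, 13)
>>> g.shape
(13, 37)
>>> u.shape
(29, 29)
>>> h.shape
(29, 29)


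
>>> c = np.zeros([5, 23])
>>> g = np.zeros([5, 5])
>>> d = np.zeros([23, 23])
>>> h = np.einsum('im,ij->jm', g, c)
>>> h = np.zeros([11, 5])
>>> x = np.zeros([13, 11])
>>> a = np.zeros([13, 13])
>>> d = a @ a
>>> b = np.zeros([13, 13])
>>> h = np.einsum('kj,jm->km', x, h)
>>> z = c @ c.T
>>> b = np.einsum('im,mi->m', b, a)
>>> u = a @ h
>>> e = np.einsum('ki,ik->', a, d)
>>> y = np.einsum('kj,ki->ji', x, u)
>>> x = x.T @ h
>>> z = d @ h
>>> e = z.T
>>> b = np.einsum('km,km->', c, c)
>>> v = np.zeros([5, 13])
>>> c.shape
(5, 23)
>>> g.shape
(5, 5)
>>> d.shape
(13, 13)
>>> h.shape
(13, 5)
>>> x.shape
(11, 5)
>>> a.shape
(13, 13)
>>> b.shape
()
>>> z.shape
(13, 5)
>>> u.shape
(13, 5)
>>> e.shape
(5, 13)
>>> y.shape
(11, 5)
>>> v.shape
(5, 13)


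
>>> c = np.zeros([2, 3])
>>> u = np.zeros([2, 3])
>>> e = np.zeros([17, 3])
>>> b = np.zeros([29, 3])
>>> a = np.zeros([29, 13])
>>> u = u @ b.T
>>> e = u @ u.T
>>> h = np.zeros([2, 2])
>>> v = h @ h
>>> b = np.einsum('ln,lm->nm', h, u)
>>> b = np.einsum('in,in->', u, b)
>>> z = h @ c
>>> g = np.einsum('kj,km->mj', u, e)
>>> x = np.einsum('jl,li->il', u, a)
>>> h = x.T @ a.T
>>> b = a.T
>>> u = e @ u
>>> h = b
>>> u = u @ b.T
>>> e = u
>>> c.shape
(2, 3)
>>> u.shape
(2, 13)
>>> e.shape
(2, 13)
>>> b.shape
(13, 29)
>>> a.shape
(29, 13)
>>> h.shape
(13, 29)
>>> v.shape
(2, 2)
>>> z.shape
(2, 3)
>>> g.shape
(2, 29)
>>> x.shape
(13, 29)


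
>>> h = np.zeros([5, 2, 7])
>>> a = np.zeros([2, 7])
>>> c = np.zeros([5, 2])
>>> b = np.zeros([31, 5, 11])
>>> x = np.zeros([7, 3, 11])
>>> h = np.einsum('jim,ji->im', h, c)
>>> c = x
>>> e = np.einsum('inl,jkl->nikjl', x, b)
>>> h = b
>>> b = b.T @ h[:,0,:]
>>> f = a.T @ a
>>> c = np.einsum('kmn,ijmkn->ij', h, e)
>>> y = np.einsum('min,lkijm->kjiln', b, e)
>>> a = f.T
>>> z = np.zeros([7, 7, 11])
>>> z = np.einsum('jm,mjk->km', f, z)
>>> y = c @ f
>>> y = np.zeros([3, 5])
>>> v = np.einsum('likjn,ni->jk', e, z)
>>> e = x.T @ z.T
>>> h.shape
(31, 5, 11)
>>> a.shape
(7, 7)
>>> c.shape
(3, 7)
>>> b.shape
(11, 5, 11)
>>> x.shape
(7, 3, 11)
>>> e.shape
(11, 3, 11)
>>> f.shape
(7, 7)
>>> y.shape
(3, 5)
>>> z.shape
(11, 7)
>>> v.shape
(31, 5)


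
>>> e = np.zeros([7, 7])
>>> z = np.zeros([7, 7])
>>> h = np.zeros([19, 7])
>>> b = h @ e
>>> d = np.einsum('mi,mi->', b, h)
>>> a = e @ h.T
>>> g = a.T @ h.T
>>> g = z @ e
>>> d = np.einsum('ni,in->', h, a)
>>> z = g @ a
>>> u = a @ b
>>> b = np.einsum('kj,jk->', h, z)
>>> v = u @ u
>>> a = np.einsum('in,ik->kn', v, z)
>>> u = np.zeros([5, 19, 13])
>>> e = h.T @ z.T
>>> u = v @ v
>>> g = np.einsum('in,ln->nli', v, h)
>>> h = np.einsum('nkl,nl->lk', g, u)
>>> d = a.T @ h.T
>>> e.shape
(7, 7)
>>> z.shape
(7, 19)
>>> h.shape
(7, 19)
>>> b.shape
()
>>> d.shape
(7, 7)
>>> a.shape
(19, 7)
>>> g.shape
(7, 19, 7)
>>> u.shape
(7, 7)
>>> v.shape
(7, 7)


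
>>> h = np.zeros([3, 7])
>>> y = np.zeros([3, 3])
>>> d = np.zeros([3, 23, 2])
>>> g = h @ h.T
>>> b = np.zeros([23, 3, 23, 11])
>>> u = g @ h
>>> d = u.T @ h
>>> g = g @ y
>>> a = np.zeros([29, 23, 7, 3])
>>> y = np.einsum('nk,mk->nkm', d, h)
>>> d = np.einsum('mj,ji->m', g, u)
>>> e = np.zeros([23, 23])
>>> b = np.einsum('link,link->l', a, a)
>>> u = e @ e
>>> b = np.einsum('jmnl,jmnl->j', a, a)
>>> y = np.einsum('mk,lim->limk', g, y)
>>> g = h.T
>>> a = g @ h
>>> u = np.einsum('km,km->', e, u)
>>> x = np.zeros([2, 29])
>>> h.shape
(3, 7)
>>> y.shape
(7, 7, 3, 3)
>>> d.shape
(3,)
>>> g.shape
(7, 3)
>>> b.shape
(29,)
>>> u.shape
()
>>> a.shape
(7, 7)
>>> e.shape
(23, 23)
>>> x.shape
(2, 29)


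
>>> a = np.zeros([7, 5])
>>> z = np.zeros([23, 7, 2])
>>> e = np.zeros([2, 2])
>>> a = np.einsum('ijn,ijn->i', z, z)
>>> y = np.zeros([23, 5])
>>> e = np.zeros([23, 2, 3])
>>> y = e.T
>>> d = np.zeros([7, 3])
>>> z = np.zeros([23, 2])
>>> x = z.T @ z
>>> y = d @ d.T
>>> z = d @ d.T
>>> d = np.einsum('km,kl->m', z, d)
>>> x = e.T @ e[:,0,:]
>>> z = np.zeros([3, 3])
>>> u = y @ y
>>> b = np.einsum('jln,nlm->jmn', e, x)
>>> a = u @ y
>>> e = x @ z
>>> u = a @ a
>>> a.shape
(7, 7)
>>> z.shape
(3, 3)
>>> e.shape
(3, 2, 3)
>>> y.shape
(7, 7)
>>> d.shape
(7,)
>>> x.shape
(3, 2, 3)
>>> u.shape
(7, 7)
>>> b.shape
(23, 3, 3)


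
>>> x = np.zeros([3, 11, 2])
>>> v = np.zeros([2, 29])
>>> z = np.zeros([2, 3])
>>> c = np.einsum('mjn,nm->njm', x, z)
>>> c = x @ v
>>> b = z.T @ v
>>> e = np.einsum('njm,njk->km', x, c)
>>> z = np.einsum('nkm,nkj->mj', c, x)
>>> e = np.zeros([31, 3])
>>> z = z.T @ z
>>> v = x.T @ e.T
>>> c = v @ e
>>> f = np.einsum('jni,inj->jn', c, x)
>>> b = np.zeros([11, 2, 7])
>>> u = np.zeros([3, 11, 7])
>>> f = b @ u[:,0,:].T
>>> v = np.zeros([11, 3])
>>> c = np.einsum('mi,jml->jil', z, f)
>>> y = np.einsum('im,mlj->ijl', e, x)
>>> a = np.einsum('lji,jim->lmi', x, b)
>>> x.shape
(3, 11, 2)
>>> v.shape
(11, 3)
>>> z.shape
(2, 2)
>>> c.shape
(11, 2, 3)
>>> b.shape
(11, 2, 7)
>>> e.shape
(31, 3)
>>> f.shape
(11, 2, 3)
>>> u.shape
(3, 11, 7)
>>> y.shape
(31, 2, 11)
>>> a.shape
(3, 7, 2)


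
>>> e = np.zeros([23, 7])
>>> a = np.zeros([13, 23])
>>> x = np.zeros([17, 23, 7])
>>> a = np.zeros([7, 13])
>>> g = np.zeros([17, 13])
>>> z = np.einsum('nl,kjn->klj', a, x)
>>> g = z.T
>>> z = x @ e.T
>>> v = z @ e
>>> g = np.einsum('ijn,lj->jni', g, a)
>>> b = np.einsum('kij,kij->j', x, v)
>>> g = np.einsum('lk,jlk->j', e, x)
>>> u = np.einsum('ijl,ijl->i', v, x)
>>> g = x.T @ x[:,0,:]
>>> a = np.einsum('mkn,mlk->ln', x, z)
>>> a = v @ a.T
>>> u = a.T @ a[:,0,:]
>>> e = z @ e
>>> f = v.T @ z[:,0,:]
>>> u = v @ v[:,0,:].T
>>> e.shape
(17, 23, 7)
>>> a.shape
(17, 23, 23)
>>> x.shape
(17, 23, 7)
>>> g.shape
(7, 23, 7)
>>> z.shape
(17, 23, 23)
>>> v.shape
(17, 23, 7)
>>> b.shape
(7,)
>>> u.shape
(17, 23, 17)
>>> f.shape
(7, 23, 23)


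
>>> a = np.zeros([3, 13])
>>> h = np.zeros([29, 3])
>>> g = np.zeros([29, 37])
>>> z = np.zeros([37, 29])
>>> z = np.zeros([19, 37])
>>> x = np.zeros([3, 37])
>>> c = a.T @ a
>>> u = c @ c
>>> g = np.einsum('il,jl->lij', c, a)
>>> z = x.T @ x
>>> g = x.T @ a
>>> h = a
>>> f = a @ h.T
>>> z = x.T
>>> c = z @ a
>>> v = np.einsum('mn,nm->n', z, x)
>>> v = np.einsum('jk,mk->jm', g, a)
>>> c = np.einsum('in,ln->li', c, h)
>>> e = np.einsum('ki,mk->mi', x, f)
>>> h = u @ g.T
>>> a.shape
(3, 13)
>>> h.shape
(13, 37)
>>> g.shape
(37, 13)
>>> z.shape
(37, 3)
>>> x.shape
(3, 37)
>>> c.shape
(3, 37)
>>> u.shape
(13, 13)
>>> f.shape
(3, 3)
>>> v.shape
(37, 3)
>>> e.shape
(3, 37)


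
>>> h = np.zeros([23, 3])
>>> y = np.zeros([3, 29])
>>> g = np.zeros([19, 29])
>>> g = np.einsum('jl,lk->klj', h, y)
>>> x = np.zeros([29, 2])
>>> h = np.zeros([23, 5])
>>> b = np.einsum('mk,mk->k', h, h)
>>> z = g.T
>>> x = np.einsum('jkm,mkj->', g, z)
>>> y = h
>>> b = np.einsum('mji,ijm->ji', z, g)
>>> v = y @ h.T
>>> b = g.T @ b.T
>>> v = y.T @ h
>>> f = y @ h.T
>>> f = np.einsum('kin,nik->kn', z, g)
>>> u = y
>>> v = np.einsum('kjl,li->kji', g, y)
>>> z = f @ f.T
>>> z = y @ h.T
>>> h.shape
(23, 5)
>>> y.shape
(23, 5)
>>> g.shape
(29, 3, 23)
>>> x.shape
()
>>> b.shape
(23, 3, 3)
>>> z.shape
(23, 23)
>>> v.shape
(29, 3, 5)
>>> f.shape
(23, 29)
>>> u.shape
(23, 5)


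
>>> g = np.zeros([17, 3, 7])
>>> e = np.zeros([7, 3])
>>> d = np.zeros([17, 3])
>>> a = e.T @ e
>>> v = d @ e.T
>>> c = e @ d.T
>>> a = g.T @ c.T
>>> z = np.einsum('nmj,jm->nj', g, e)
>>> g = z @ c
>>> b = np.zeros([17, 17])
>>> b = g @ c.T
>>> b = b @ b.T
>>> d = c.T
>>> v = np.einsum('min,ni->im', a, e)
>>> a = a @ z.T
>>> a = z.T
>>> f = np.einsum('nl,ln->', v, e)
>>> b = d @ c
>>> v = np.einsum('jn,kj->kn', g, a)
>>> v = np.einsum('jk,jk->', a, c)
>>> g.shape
(17, 17)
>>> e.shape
(7, 3)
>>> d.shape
(17, 7)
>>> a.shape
(7, 17)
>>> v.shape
()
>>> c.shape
(7, 17)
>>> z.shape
(17, 7)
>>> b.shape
(17, 17)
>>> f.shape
()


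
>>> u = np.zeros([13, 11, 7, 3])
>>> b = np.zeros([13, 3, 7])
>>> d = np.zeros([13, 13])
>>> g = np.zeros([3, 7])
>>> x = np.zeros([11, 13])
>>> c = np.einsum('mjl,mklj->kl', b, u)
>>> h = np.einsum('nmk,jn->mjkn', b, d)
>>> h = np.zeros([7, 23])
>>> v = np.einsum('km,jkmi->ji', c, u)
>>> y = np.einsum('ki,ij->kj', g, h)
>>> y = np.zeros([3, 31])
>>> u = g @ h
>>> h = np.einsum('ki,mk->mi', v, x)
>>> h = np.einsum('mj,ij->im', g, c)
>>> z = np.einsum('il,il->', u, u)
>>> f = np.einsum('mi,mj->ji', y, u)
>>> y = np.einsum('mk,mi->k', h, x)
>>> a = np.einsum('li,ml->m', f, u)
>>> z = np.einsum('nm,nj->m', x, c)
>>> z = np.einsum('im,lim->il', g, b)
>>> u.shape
(3, 23)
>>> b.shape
(13, 3, 7)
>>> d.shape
(13, 13)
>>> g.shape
(3, 7)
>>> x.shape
(11, 13)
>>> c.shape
(11, 7)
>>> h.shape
(11, 3)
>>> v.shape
(13, 3)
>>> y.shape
(3,)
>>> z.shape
(3, 13)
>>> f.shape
(23, 31)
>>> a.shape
(3,)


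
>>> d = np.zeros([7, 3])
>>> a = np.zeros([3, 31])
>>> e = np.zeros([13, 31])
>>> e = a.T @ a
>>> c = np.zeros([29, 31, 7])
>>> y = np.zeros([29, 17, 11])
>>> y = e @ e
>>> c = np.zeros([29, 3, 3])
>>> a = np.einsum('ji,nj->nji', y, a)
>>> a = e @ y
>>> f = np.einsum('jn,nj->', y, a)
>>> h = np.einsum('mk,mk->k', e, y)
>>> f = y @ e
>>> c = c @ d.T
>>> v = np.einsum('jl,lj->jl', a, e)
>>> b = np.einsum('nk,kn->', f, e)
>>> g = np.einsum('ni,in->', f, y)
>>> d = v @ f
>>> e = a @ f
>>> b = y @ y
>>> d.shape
(31, 31)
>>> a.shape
(31, 31)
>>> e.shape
(31, 31)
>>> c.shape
(29, 3, 7)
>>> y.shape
(31, 31)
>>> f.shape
(31, 31)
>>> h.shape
(31,)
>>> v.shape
(31, 31)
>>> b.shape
(31, 31)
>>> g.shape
()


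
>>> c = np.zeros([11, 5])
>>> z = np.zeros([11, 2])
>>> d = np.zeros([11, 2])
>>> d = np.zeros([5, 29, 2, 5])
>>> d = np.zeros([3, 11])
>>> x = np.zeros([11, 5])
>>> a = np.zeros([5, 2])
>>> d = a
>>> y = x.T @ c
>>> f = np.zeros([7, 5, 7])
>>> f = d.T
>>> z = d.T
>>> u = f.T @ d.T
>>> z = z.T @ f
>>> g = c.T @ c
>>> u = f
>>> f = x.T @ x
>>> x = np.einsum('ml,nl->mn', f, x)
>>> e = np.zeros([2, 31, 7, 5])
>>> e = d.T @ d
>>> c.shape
(11, 5)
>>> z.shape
(5, 5)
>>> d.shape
(5, 2)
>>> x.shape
(5, 11)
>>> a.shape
(5, 2)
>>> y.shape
(5, 5)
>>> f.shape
(5, 5)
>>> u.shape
(2, 5)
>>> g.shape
(5, 5)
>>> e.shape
(2, 2)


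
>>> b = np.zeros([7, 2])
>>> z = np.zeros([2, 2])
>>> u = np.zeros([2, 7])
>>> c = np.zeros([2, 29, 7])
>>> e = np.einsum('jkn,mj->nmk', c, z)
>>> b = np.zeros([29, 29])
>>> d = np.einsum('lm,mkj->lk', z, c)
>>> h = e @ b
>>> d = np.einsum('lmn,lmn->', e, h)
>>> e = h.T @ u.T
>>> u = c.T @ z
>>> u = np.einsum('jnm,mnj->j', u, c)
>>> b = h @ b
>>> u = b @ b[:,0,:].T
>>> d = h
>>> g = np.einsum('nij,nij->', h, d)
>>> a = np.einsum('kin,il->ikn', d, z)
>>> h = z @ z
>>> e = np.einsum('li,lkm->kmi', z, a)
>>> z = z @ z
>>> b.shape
(7, 2, 29)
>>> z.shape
(2, 2)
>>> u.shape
(7, 2, 7)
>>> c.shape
(2, 29, 7)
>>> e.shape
(7, 29, 2)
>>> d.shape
(7, 2, 29)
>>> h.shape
(2, 2)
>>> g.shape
()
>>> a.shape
(2, 7, 29)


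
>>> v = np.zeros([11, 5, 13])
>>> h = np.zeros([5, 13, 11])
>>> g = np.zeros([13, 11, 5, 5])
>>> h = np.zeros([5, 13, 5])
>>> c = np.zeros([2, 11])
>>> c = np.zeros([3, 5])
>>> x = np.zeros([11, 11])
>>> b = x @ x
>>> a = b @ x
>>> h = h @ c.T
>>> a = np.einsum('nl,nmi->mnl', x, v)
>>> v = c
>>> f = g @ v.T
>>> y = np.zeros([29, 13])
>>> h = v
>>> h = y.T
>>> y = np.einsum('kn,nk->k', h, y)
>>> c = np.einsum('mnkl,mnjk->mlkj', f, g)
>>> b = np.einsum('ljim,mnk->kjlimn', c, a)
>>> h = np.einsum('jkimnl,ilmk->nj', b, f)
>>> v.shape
(3, 5)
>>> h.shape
(5, 11)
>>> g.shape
(13, 11, 5, 5)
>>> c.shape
(13, 3, 5, 5)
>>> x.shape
(11, 11)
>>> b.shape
(11, 3, 13, 5, 5, 11)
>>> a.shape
(5, 11, 11)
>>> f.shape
(13, 11, 5, 3)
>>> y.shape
(13,)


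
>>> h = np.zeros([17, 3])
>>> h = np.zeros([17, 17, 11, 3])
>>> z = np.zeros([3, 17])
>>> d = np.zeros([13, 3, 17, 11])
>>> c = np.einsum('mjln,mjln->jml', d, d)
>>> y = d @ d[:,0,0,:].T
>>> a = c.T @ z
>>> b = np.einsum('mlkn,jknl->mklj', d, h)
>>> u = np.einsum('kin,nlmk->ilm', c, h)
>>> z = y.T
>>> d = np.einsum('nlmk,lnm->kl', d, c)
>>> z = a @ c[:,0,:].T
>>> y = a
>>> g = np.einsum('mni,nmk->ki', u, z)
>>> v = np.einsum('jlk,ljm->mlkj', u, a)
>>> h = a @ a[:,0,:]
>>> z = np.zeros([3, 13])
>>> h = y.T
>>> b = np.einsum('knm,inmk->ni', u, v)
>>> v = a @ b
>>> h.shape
(17, 13, 17)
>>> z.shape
(3, 13)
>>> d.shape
(11, 3)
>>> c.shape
(3, 13, 17)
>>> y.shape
(17, 13, 17)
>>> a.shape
(17, 13, 17)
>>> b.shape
(17, 17)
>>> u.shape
(13, 17, 11)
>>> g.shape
(3, 11)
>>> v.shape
(17, 13, 17)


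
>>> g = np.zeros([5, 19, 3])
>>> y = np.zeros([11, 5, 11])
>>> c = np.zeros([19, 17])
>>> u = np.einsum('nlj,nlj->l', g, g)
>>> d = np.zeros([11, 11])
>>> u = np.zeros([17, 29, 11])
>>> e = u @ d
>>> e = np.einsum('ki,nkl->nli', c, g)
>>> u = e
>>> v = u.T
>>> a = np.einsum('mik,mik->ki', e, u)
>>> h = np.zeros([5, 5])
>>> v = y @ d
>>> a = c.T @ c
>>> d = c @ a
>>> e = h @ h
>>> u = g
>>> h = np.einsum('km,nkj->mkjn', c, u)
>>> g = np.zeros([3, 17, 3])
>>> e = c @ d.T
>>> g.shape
(3, 17, 3)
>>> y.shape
(11, 5, 11)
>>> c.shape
(19, 17)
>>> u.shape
(5, 19, 3)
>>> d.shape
(19, 17)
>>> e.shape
(19, 19)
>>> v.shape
(11, 5, 11)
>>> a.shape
(17, 17)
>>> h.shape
(17, 19, 3, 5)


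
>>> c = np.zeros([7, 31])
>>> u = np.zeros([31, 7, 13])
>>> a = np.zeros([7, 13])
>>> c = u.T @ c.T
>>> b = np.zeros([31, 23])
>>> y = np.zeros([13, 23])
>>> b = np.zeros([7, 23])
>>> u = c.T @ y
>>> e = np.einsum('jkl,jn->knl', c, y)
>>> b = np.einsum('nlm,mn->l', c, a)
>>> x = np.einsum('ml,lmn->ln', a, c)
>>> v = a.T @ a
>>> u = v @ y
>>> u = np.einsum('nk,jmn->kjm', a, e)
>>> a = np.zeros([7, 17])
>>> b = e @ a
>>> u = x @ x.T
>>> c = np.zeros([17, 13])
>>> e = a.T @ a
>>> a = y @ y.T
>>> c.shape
(17, 13)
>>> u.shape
(13, 13)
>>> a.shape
(13, 13)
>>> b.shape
(7, 23, 17)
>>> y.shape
(13, 23)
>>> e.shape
(17, 17)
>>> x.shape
(13, 7)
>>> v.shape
(13, 13)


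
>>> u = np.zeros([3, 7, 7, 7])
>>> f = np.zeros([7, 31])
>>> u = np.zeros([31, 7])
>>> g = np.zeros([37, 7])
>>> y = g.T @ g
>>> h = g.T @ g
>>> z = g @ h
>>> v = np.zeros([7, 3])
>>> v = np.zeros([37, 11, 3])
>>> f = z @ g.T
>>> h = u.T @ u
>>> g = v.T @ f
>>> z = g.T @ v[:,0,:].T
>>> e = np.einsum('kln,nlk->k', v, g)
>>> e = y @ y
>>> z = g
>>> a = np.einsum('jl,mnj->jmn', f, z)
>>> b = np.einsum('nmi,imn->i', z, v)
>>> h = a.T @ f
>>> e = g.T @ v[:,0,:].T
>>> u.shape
(31, 7)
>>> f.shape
(37, 37)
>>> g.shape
(3, 11, 37)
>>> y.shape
(7, 7)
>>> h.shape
(11, 3, 37)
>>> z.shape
(3, 11, 37)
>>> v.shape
(37, 11, 3)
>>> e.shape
(37, 11, 37)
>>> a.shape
(37, 3, 11)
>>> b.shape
(37,)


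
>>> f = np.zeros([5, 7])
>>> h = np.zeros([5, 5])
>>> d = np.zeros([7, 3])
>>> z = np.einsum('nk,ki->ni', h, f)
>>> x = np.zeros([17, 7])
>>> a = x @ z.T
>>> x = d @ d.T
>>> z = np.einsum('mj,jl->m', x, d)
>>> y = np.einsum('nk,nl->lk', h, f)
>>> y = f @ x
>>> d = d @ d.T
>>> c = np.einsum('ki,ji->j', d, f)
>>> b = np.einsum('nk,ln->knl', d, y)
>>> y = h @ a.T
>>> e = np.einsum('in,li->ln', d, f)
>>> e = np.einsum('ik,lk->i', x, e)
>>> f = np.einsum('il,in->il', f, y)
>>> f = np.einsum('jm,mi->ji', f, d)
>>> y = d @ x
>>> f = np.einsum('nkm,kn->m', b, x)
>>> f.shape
(5,)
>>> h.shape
(5, 5)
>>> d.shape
(7, 7)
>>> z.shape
(7,)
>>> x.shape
(7, 7)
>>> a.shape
(17, 5)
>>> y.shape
(7, 7)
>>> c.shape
(5,)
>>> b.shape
(7, 7, 5)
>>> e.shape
(7,)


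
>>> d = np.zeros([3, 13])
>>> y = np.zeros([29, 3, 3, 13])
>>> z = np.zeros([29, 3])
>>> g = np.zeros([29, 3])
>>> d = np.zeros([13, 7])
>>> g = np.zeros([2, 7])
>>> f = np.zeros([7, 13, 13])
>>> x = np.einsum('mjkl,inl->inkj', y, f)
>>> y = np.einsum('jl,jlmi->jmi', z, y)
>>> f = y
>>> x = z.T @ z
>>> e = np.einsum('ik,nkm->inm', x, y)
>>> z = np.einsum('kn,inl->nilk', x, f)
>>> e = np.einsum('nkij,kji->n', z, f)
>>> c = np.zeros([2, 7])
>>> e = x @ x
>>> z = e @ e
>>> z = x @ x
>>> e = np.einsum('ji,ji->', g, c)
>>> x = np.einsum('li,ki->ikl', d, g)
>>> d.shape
(13, 7)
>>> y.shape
(29, 3, 13)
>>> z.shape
(3, 3)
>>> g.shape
(2, 7)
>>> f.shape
(29, 3, 13)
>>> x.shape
(7, 2, 13)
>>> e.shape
()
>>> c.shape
(2, 7)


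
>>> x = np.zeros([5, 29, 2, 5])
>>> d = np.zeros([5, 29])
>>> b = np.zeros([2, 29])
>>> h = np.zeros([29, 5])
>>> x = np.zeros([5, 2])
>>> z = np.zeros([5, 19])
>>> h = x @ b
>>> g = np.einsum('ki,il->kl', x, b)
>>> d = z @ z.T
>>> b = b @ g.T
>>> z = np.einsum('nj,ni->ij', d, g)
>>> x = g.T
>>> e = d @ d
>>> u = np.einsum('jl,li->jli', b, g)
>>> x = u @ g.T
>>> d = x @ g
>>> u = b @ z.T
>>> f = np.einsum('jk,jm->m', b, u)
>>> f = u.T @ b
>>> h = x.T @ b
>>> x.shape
(2, 5, 5)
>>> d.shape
(2, 5, 29)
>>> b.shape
(2, 5)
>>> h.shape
(5, 5, 5)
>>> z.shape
(29, 5)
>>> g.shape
(5, 29)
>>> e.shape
(5, 5)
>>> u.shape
(2, 29)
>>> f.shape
(29, 5)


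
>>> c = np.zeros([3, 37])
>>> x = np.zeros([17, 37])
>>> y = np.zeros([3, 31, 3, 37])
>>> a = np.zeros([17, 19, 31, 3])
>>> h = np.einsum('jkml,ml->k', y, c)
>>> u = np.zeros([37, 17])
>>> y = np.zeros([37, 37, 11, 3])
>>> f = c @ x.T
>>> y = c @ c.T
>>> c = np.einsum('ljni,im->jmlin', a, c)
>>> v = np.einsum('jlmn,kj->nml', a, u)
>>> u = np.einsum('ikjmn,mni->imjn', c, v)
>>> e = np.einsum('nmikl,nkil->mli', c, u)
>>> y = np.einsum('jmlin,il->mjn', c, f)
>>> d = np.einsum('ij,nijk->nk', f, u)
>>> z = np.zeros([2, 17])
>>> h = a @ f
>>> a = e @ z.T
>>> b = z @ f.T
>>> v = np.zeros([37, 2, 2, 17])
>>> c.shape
(19, 37, 17, 3, 31)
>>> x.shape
(17, 37)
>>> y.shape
(37, 19, 31)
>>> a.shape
(37, 31, 2)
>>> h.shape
(17, 19, 31, 17)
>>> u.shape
(19, 3, 17, 31)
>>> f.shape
(3, 17)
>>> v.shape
(37, 2, 2, 17)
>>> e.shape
(37, 31, 17)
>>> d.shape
(19, 31)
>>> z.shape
(2, 17)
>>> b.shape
(2, 3)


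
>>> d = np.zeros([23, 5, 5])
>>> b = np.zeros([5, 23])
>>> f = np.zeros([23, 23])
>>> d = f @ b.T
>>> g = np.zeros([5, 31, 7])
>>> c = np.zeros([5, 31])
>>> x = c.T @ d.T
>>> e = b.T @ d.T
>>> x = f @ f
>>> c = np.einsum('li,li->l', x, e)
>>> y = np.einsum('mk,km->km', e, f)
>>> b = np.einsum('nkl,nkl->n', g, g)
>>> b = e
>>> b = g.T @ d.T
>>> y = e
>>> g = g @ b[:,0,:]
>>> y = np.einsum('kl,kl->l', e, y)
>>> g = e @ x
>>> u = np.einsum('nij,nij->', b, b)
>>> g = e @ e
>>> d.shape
(23, 5)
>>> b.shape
(7, 31, 23)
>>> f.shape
(23, 23)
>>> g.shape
(23, 23)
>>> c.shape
(23,)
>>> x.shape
(23, 23)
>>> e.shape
(23, 23)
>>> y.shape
(23,)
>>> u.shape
()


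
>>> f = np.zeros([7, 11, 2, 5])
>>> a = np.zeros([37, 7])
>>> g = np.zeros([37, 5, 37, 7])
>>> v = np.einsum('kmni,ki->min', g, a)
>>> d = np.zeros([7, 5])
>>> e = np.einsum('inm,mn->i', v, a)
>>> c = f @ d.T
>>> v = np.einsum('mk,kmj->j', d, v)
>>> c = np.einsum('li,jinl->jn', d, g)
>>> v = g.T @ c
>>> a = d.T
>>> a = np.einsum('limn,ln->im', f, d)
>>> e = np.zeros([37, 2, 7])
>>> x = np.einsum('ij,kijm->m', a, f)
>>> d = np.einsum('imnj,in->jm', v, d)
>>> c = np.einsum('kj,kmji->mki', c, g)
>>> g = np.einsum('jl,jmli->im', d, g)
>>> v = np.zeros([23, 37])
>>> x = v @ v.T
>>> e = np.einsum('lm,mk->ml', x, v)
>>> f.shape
(7, 11, 2, 5)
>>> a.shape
(11, 2)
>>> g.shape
(7, 5)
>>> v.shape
(23, 37)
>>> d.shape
(37, 37)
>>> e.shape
(23, 23)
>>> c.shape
(5, 37, 7)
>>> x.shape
(23, 23)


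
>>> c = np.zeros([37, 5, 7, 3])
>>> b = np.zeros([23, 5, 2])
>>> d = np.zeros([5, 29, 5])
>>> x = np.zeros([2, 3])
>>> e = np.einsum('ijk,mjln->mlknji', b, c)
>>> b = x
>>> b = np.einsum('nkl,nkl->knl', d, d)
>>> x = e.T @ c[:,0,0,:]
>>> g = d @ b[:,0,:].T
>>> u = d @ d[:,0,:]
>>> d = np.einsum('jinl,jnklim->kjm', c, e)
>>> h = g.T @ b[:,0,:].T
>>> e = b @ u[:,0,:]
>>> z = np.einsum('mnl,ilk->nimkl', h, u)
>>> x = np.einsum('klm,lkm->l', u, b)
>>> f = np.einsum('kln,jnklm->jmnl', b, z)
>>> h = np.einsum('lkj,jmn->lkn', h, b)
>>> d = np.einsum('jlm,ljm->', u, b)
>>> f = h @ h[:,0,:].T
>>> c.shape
(37, 5, 7, 3)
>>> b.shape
(29, 5, 5)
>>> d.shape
()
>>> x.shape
(29,)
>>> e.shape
(29, 5, 5)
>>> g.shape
(5, 29, 29)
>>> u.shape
(5, 29, 5)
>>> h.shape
(29, 29, 5)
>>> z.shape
(29, 5, 29, 5, 29)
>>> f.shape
(29, 29, 29)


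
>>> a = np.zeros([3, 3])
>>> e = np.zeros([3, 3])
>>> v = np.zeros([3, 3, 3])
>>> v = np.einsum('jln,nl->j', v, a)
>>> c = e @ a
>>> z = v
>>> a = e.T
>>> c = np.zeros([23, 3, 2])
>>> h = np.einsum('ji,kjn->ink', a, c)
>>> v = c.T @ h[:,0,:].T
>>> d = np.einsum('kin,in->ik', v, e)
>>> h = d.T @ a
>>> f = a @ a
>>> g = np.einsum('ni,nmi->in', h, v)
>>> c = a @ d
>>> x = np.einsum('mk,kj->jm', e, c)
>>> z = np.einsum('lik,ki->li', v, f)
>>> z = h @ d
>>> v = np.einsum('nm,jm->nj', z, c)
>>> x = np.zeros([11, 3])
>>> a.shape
(3, 3)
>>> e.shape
(3, 3)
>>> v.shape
(2, 3)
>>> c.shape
(3, 2)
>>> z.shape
(2, 2)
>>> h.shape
(2, 3)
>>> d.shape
(3, 2)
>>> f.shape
(3, 3)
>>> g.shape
(3, 2)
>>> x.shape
(11, 3)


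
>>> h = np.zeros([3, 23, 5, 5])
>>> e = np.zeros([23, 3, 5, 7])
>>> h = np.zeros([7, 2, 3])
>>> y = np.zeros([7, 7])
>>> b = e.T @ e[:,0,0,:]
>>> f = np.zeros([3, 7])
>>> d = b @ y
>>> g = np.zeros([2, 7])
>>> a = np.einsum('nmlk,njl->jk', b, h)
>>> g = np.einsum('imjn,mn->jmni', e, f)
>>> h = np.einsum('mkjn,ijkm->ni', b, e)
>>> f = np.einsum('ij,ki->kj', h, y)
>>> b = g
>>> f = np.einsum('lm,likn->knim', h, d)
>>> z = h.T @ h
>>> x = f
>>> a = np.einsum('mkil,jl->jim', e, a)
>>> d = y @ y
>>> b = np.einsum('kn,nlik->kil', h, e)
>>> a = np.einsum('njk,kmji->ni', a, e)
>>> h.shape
(7, 23)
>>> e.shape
(23, 3, 5, 7)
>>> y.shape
(7, 7)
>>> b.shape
(7, 5, 3)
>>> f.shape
(3, 7, 5, 23)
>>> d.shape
(7, 7)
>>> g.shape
(5, 3, 7, 23)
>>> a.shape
(2, 7)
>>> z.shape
(23, 23)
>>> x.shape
(3, 7, 5, 23)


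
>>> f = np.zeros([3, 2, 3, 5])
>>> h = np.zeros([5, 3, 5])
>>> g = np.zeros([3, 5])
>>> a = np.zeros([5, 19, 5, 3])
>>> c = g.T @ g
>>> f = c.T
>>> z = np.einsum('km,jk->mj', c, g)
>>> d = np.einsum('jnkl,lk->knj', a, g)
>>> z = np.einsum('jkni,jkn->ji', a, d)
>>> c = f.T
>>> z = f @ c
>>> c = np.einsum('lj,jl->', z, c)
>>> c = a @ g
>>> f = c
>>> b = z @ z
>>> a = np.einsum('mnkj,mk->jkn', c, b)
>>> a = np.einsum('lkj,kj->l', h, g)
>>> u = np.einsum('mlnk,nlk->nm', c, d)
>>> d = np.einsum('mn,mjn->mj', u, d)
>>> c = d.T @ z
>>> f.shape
(5, 19, 5, 5)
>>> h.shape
(5, 3, 5)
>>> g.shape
(3, 5)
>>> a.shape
(5,)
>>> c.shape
(19, 5)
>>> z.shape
(5, 5)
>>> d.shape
(5, 19)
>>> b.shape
(5, 5)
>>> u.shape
(5, 5)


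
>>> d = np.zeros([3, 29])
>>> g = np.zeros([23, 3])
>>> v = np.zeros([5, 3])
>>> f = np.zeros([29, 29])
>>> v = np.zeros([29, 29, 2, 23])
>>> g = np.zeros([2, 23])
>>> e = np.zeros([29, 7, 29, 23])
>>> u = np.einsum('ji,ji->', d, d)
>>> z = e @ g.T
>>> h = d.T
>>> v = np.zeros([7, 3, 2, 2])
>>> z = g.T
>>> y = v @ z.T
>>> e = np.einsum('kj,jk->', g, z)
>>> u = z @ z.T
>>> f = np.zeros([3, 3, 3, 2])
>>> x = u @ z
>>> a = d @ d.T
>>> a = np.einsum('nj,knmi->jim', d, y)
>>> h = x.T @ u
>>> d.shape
(3, 29)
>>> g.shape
(2, 23)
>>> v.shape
(7, 3, 2, 2)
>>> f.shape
(3, 3, 3, 2)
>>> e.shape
()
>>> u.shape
(23, 23)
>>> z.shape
(23, 2)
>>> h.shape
(2, 23)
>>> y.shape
(7, 3, 2, 23)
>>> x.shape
(23, 2)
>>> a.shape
(29, 23, 2)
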